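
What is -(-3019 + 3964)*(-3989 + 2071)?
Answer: 1812510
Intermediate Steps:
-(-3019 + 3964)*(-3989 + 2071) = -945*(-1918) = -1*(-1812510) = 1812510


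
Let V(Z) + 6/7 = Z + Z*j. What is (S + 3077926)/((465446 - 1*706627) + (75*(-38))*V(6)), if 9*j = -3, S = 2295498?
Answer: -37613968/1750967 ≈ -21.482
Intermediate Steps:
j = -⅓ (j = (⅑)*(-3) = -⅓ ≈ -0.33333)
V(Z) = -6/7 + 2*Z/3 (V(Z) = -6/7 + (Z + Z*(-⅓)) = -6/7 + (Z - Z/3) = -6/7 + 2*Z/3)
(S + 3077926)/((465446 - 1*706627) + (75*(-38))*V(6)) = (2295498 + 3077926)/((465446 - 1*706627) + (75*(-38))*(-6/7 + (⅔)*6)) = 5373424/((465446 - 706627) - 2850*(-6/7 + 4)) = 5373424/(-241181 - 2850*22/7) = 5373424/(-241181 - 62700/7) = 5373424/(-1750967/7) = 5373424*(-7/1750967) = -37613968/1750967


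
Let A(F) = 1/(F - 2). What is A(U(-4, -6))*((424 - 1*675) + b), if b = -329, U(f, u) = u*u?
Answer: -290/17 ≈ -17.059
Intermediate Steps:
U(f, u) = u²
A(F) = 1/(-2 + F)
A(U(-4, -6))*((424 - 1*675) + b) = ((424 - 1*675) - 329)/(-2 + (-6)²) = ((424 - 675) - 329)/(-2 + 36) = (-251 - 329)/34 = (1/34)*(-580) = -290/17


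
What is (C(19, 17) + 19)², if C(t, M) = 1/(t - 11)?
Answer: 23409/64 ≈ 365.77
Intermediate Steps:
C(t, M) = 1/(-11 + t)
(C(19, 17) + 19)² = (1/(-11 + 19) + 19)² = (1/8 + 19)² = (⅛ + 19)² = (153/8)² = 23409/64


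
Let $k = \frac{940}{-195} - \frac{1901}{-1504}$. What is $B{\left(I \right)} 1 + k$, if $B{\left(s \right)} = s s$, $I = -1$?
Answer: $- \frac{149957}{58656} \approx -2.5565$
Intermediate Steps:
$B{\left(s \right)} = s^{2}$
$k = - \frac{208613}{58656}$ ($k = 940 \left(- \frac{1}{195}\right) - - \frac{1901}{1504} = - \frac{188}{39} + \frac{1901}{1504} = - \frac{208613}{58656} \approx -3.5565$)
$B{\left(I \right)} 1 + k = \left(-1\right)^{2} \cdot 1 - \frac{208613}{58656} = 1 \cdot 1 - \frac{208613}{58656} = 1 - \frac{208613}{58656} = - \frac{149957}{58656}$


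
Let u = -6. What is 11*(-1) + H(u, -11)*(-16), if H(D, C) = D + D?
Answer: 181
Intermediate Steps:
H(D, C) = 2*D
11*(-1) + H(u, -11)*(-16) = 11*(-1) + (2*(-6))*(-16) = -11 - 12*(-16) = -11 + 192 = 181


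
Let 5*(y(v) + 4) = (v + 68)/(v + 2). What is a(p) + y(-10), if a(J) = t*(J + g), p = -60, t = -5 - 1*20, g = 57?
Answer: 1391/20 ≈ 69.550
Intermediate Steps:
t = -25 (t = -5 - 20 = -25)
y(v) = -4 + (68 + v)/(5*(2 + v)) (y(v) = -4 + ((v + 68)/(v + 2))/5 = -4 + ((68 + v)/(2 + v))/5 = -4 + (68 + v)/(5*(2 + v)))
a(J) = -1425 - 25*J (a(J) = -25*(J + 57) = -25*(57 + J) = -1425 - 25*J)
a(p) + y(-10) = (-1425 - 25*(-60)) + (28 - 19*(-10))/(5*(2 - 10)) = (-1425 + 1500) + (1/5)*(28 + 190)/(-8) = 75 + (1/5)*(-1/8)*218 = 75 - 109/20 = 1391/20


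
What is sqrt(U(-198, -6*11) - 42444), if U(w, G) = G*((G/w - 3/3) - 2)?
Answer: 2*I*sqrt(10567) ≈ 205.59*I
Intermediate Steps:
U(w, G) = G*(-3 + G/w) (U(w, G) = G*((G/w - 3*1/3) - 2) = G*((G/w - 1) - 2) = G*((-1 + G/w) - 2) = G*(-3 + G/w))
sqrt(U(-198, -6*11) - 42444) = sqrt(-6*11*(-6*11 - 3*(-198))/(-198) - 42444) = sqrt(-66*(-1/198)*(-66 + 594) - 42444) = sqrt(-66*(-1/198)*528 - 42444) = sqrt(176 - 42444) = sqrt(-42268) = 2*I*sqrt(10567)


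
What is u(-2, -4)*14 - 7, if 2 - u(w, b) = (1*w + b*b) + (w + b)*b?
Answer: -511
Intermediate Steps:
u(w, b) = 2 - w - b**2 - b*(b + w) (u(w, b) = 2 - ((1*w + b*b) + (w + b)*b) = 2 - ((w + b**2) + (b + w)*b) = 2 - ((w + b**2) + b*(b + w)) = 2 - (w + b**2 + b*(b + w)) = 2 + (-w - b**2 - b*(b + w)) = 2 - w - b**2 - b*(b + w))
u(-2, -4)*14 - 7 = (2 - 1*(-2) - 2*(-4)**2 - 1*(-4)*(-2))*14 - 7 = (2 + 2 - 2*16 - 8)*14 - 7 = (2 + 2 - 32 - 8)*14 - 7 = -36*14 - 7 = -504 - 7 = -511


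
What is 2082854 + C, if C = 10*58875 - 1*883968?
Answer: 1787636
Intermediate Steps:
C = -295218 (C = 588750 - 883968 = -295218)
2082854 + C = 2082854 - 295218 = 1787636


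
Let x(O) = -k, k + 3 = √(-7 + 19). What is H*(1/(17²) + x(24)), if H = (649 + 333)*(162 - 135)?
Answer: 23014152/289 - 53028*√3 ≈ -12213.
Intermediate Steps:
k = -3 + 2*√3 (k = -3 + √(-7 + 19) = -3 + √12 = -3 + 2*√3 ≈ 0.46410)
H = 26514 (H = 982*27 = 26514)
x(O) = 3 - 2*√3 (x(O) = -(-3 + 2*√3) = 3 - 2*√3)
H*(1/(17²) + x(24)) = 26514*(1/(17²) + (3 - 2*√3)) = 26514*(1/289 + (3 - 2*√3)) = 26514*(868/289 - 2*√3) = 23014152/289 - 53028*√3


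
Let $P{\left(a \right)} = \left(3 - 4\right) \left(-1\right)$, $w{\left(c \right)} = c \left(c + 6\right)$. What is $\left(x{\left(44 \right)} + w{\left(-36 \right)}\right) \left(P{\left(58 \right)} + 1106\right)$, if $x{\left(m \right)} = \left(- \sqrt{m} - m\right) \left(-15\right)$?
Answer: $1926180 + 33210 \sqrt{11} \approx 2.0363 \cdot 10^{6}$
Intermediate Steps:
$w{\left(c \right)} = c \left(6 + c\right)$
$P{\left(a \right)} = 1$ ($P{\left(a \right)} = \left(-1\right) \left(-1\right) = 1$)
$x{\left(m \right)} = 15 m + 15 \sqrt{m}$ ($x{\left(m \right)} = \left(- m - \sqrt{m}\right) \left(-15\right) = 15 m + 15 \sqrt{m}$)
$\left(x{\left(44 \right)} + w{\left(-36 \right)}\right) \left(P{\left(58 \right)} + 1106\right) = \left(\left(15 \cdot 44 + 15 \sqrt{44}\right) - 36 \left(6 - 36\right)\right) \left(1 + 1106\right) = \left(\left(660 + 15 \cdot 2 \sqrt{11}\right) - -1080\right) 1107 = \left(\left(660 + 30 \sqrt{11}\right) + 1080\right) 1107 = \left(1740 + 30 \sqrt{11}\right) 1107 = 1926180 + 33210 \sqrt{11}$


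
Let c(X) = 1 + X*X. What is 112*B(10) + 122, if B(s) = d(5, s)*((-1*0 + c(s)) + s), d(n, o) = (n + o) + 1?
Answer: 199034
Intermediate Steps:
c(X) = 1 + X²
d(n, o) = 1 + n + o
B(s) = (6 + s)*(1 + s + s²) (B(s) = (1 + 5 + s)*((-1*0 + (1 + s²)) + s) = (6 + s)*((0 + (1 + s²)) + s) = (6 + s)*((1 + s²) + s) = (6 + s)*(1 + s + s²))
112*B(10) + 122 = 112*((6 + 10)*(1 + 10 + 10²)) + 122 = 112*(16*(1 + 10 + 100)) + 122 = 112*(16*111) + 122 = 112*1776 + 122 = 198912 + 122 = 199034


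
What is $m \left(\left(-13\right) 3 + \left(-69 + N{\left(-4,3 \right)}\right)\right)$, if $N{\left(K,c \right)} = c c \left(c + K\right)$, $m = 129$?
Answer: $-15093$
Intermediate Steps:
$N{\left(K,c \right)} = c^{2} \left(K + c\right)$ ($N{\left(K,c \right)} = c c \left(K + c\right) = c^{2} \left(K + c\right)$)
$m \left(\left(-13\right) 3 + \left(-69 + N{\left(-4,3 \right)}\right)\right) = 129 \left(\left(-13\right) 3 - \left(69 - 3^{2} \left(-4 + 3\right)\right)\right) = 129 \left(-39 + \left(-69 + 9 \left(-1\right)\right)\right) = 129 \left(-39 - 78\right) = 129 \left(-117\right) = -15093$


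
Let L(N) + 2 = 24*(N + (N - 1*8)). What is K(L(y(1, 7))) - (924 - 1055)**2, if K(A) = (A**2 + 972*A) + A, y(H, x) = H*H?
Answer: -137903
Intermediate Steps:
y(H, x) = H**2
L(N) = -194 + 48*N (L(N) = -2 + 24*(N + (N - 1*8)) = -2 + 24*(N + (N - 8)) = -2 + 24*(N + (-8 + N)) = -2 + 24*(-8 + 2*N) = -2 + (-192 + 48*N) = -194 + 48*N)
K(A) = A**2 + 973*A
K(L(y(1, 7))) - (924 - 1055)**2 = (-194 + 48*1**2)*(973 + (-194 + 48*1**2)) - (924 - 1055)**2 = (-194 + 48*1)*(973 + (-194 + 48*1)) - 1*(-131)**2 = (-194 + 48)*(973 + (-194 + 48)) - 1*17161 = -146*(973 - 146) - 17161 = -146*827 - 17161 = -120742 - 17161 = -137903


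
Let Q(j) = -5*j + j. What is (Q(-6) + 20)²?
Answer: 1936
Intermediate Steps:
Q(j) = -4*j
(Q(-6) + 20)² = (-4*(-6) + 20)² = (24 + 20)² = 44² = 1936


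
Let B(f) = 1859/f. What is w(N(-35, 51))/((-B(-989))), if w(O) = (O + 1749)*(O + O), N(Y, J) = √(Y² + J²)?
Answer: 7567828/1859 + 314502*√3826/169 ≈ 1.1918e+5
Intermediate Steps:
N(Y, J) = √(J² + Y²)
w(O) = 2*O*(1749 + O) (w(O) = (1749 + O)*(2*O) = 2*O*(1749 + O))
w(N(-35, 51))/((-B(-989))) = (2*√(51² + (-35)²)*(1749 + √(51² + (-35)²)))/((-1859/(-989))) = (2*√(2601 + 1225)*(1749 + √(2601 + 1225)))/((-1859*(-1)/989)) = (2*√3826*(1749 + √3826))/((-1*(-1859/989))) = (2*√3826*(1749 + √3826))/(1859/989) = (2*√3826*(1749 + √3826))*(989/1859) = 1978*√3826*(1749 + √3826)/1859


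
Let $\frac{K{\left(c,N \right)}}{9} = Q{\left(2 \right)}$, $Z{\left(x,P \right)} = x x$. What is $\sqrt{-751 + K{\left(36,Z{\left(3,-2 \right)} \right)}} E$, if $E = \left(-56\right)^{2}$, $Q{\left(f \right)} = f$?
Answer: $3136 i \sqrt{733} \approx 84904.0 i$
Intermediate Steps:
$Z{\left(x,P \right)} = x^{2}$
$K{\left(c,N \right)} = 18$ ($K{\left(c,N \right)} = 9 \cdot 2 = 18$)
$E = 3136$
$\sqrt{-751 + K{\left(36,Z{\left(3,-2 \right)} \right)}} E = \sqrt{-751 + 18} \cdot 3136 = \sqrt{-733} \cdot 3136 = i \sqrt{733} \cdot 3136 = 3136 i \sqrt{733}$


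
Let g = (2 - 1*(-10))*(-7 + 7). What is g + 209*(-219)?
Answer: -45771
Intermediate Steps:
g = 0 (g = (2 + 10)*0 = 12*0 = 0)
g + 209*(-219) = 0 + 209*(-219) = 0 - 45771 = -45771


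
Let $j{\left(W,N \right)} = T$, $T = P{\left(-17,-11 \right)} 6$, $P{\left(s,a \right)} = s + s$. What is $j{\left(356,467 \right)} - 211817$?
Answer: $-212021$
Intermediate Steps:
$P{\left(s,a \right)} = 2 s$
$T = -204$ ($T = 2 \left(-17\right) 6 = \left(-34\right) 6 = -204$)
$j{\left(W,N \right)} = -204$
$j{\left(356,467 \right)} - 211817 = -204 - 211817 = -212021$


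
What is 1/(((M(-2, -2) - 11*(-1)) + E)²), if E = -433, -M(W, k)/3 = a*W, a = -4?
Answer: 1/198916 ≈ 5.0273e-6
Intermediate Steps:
M(W, k) = 12*W (M(W, k) = -(-12)*W = 12*W)
1/(((M(-2, -2) - 11*(-1)) + E)²) = 1/(((12*(-2) - 11*(-1)) - 433)²) = 1/(((-24 + 11) - 433)²) = 1/((-13 - 433)²) = 1/((-446)²) = 1/198916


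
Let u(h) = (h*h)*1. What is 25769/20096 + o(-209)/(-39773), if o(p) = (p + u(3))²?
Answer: 221070437/799278208 ≈ 0.27659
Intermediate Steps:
u(h) = h² (u(h) = h²*1 = h²)
o(p) = (9 + p)² (o(p) = (p + 3²)² = (p + 9)² = (9 + p)²)
25769/20096 + o(-209)/(-39773) = 25769/20096 + (9 - 209)²/(-39773) = 25769*(1/20096) + (-200)²*(-1/39773) = 25769/20096 + 40000*(-1/39773) = 25769/20096 - 40000/39773 = 221070437/799278208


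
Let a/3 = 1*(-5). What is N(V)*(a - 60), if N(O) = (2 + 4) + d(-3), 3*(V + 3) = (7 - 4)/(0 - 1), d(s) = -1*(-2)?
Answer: -600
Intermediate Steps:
d(s) = 2
V = -4 (V = -3 + ((7 - 4)/(0 - 1))/3 = -3 + (3/(-1))/3 = -3 + (3*(-1))/3 = -3 + (⅓)*(-3) = -3 - 1 = -4)
a = -15 (a = 3*(1*(-5)) = 3*(-5) = -15)
N(O) = 8 (N(O) = (2 + 4) + 2 = 6 + 2 = 8)
N(V)*(a - 60) = 8*(-15 - 60) = 8*(-75) = -600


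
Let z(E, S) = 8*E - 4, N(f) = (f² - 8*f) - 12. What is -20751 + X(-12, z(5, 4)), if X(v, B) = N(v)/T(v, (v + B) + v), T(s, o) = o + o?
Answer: -41483/2 ≈ -20742.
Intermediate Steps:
N(f) = -12 + f² - 8*f
z(E, S) = -4 + 8*E
T(s, o) = 2*o
X(v, B) = (-12 + v² - 8*v)/(2*B + 4*v) (X(v, B) = (-12 + v² - 8*v)/((2*((v + B) + v))) = (-12 + v² - 8*v)/((2*((B + v) + v))) = (-12 + v² - 8*v)/((2*(B + 2*v))) = (-12 + v² - 8*v)/(2*B + 4*v))
-20751 + X(-12, z(5, 4)) = -20751 + (-12 + (-12)² - 8*(-12))/(2*((-4 + 8*5) + 2*(-12))) = -20751 + (-12 + 144 + 96)/(2*((-4 + 40) - 24)) = -20751 + (½)*228/(36 - 24) = -20751 + (½)*228/12 = -20751 + (½)*(1/12)*228 = -20751 + 19/2 = -41483/2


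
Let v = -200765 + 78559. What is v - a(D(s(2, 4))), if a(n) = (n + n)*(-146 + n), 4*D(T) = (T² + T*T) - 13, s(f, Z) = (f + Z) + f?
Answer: -923713/8 ≈ -1.1546e+5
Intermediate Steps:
s(f, Z) = Z + 2*f (s(f, Z) = (Z + f) + f = Z + 2*f)
D(T) = -13/4 + T²/2 (D(T) = ((T² + T*T) - 13)/4 = ((T² + T²) - 13)/4 = (2*T² - 13)/4 = (-13 + 2*T²)/4 = -13/4 + T²/2)
a(n) = 2*n*(-146 + n) (a(n) = (2*n)*(-146 + n) = 2*n*(-146 + n))
v = -122206
v - a(D(s(2, 4))) = -122206 - 2*(-13/4 + (4 + 2*2)²/2)*(-146 + (-13/4 + (4 + 2*2)²/2)) = -122206 - 2*(-13/4 + (4 + 4)²/2)*(-146 + (-13/4 + (4 + 4)²/2)) = -122206 - 2*(-13/4 + (½)*8²)*(-146 + (-13/4 + (½)*8²)) = -122206 - 2*(-13/4 + (½)*64)*(-146 + (-13/4 + (½)*64)) = -122206 - 2*(-13/4 + 32)*(-146 + (-13/4 + 32)) = -122206 - 2*115*(-146 + 115/4)/4 = -122206 - 2*115*(-469)/(4*4) = -122206 - 1*(-53935/8) = -122206 + 53935/8 = -923713/8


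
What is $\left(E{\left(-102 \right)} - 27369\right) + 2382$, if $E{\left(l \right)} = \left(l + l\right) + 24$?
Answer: $-25167$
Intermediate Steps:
$E{\left(l \right)} = 24 + 2 l$ ($E{\left(l \right)} = 2 l + 24 = 24 + 2 l$)
$\left(E{\left(-102 \right)} - 27369\right) + 2382 = \left(\left(24 + 2 \left(-102\right)\right) - 27369\right) + 2382 = \left(\left(24 - 204\right) - 27369\right) + 2382 = \left(-180 - 27369\right) + 2382 = -27549 + 2382 = -25167$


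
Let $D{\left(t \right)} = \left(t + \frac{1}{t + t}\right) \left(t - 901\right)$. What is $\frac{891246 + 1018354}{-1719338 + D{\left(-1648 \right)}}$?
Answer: $\frac{6294041600}{8178743093} \approx 0.76956$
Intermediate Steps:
$D{\left(t \right)} = \left(-901 + t\right) \left(t + \frac{1}{2 t}\right)$ ($D{\left(t \right)} = \left(t + \frac{1}{2 t}\right) \left(-901 + t\right) = \left(-901 + t\right) \left(t + \frac{1}{2 t}\right)$)
$\frac{891246 + 1018354}{-1719338 + D{\left(-1648 \right)}} = \frac{891246 + 1018354}{-1719338 + \left(\frac{1}{2} + \left(-1648\right)^{2} - -1484848 - \frac{901}{2 \left(-1648\right)}\right)} = \frac{1909600}{-1719338 + \left(\frac{1}{2} + 2715904 + 1484848 - - \frac{901}{3296}\right)} = \frac{1909600}{-1719338 + \left(\frac{1}{2} + 2715904 + 1484848 + \frac{901}{3296}\right)} = \frac{1909600}{-1719338 + \frac{13845681141}{3296}} = \frac{1909600}{\frac{8178743093}{3296}} = 1909600 \cdot \frac{3296}{8178743093} = \frac{6294041600}{8178743093}$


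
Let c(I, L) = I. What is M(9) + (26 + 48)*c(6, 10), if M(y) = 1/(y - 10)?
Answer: 443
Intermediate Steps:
M(y) = 1/(-10 + y)
M(9) + (26 + 48)*c(6, 10) = 1/(-10 + 9) + (26 + 48)*6 = 1/(-1) + 74*6 = -1 + 444 = 443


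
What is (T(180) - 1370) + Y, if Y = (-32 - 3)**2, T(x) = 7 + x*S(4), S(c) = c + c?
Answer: 1302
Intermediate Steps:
S(c) = 2*c
T(x) = 7 + 8*x (T(x) = 7 + x*(2*4) = 7 + x*8 = 7 + 8*x)
Y = 1225 (Y = (-35)**2 = 1225)
(T(180) - 1370) + Y = ((7 + 8*180) - 1370) + 1225 = ((7 + 1440) - 1370) + 1225 = (1447 - 1370) + 1225 = 77 + 1225 = 1302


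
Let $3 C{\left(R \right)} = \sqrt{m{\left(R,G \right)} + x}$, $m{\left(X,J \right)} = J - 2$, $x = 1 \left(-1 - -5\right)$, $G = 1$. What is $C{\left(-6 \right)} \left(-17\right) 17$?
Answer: $- \frac{289 \sqrt{3}}{3} \approx -166.85$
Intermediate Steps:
$x = 4$ ($x = 1 \left(-1 + 5\right) = 1 \cdot 4 = 4$)
$m{\left(X,J \right)} = -2 + J$
$C{\left(R \right)} = \frac{\sqrt{3}}{3}$ ($C{\left(R \right)} = \frac{\sqrt{\left(-2 + 1\right) + 4}}{3} = \frac{\sqrt{-1 + 4}}{3} = \frac{\sqrt{3}}{3}$)
$C{\left(-6 \right)} \left(-17\right) 17 = \frac{\sqrt{3}}{3} \left(-17\right) 17 = - \frac{17 \sqrt{3}}{3} \cdot 17 = - \frac{289 \sqrt{3}}{3}$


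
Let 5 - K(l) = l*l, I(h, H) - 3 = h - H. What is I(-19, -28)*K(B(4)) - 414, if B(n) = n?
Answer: -546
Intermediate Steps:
I(h, H) = 3 + h - H (I(h, H) = 3 + (h - H) = 3 + h - H)
K(l) = 5 - l² (K(l) = 5 - l*l = 5 - l²)
I(-19, -28)*K(B(4)) - 414 = (3 - 19 - 1*(-28))*(5 - 1*4²) - 414 = (3 - 19 + 28)*(5 - 1*16) - 414 = 12*(5 - 16) - 414 = 12*(-11) - 414 = -132 - 414 = -546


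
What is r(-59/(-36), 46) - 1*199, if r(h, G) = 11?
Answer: -188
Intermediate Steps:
r(-59/(-36), 46) - 1*199 = 11 - 1*199 = 11 - 199 = -188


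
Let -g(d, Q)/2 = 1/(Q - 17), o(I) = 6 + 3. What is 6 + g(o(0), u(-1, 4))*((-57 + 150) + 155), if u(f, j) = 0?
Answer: 598/17 ≈ 35.176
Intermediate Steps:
o(I) = 9
g(d, Q) = -2/(-17 + Q) (g(d, Q) = -2/(Q - 17) = -2/(-17 + Q))
6 + g(o(0), u(-1, 4))*((-57 + 150) + 155) = 6 + (-2/(-17 + 0))*((-57 + 150) + 155) = 6 + (-2/(-17))*(93 + 155) = 6 - 2*(-1/17)*248 = 6 + (2/17)*248 = 6 + 496/17 = 598/17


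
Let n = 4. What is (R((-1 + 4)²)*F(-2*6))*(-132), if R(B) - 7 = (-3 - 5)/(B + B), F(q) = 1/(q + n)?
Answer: 649/6 ≈ 108.17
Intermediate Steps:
F(q) = 1/(4 + q) (F(q) = 1/(q + 4) = 1/(4 + q))
R(B) = 7 - 4/B (R(B) = 7 + (-3 - 5)/(B + B) = 7 - 8*1/(2*B) = 7 - 4/B)
(R((-1 + 4)²)*F(-2*6))*(-132) = ((7 - 4/(-1 + 4)²)/(4 - 2*6))*(-132) = ((7 - 4/(3²))/(4 - 12))*(-132) = ((7 - 4/9)/(-8))*(-132) = ((7 - 4*⅑)*(-⅛))*(-132) = ((7 - 4/9)*(-⅛))*(-132) = ((59/9)*(-⅛))*(-132) = -59/72*(-132) = 649/6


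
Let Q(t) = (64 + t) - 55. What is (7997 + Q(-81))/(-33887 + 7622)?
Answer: -1585/5253 ≈ -0.30173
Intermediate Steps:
Q(t) = 9 + t
(7997 + Q(-81))/(-33887 + 7622) = (7997 + (9 - 81))/(-33887 + 7622) = (7997 - 72)/(-26265) = 7925*(-1/26265) = -1585/5253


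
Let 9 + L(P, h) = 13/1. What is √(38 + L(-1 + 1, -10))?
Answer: √42 ≈ 6.4807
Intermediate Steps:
L(P, h) = 4 (L(P, h) = -9 + 13/1 = -9 + 13*1 = -9 + 13 = 4)
√(38 + L(-1 + 1, -10)) = √(38 + 4) = √42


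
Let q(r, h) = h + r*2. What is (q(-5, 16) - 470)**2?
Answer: 215296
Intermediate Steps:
q(r, h) = h + 2*r
(q(-5, 16) - 470)**2 = ((16 + 2*(-5)) - 470)**2 = ((16 - 10) - 470)**2 = (6 - 470)**2 = (-464)**2 = 215296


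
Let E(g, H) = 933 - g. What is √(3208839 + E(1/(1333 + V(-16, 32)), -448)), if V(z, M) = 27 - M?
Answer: √353793908845/332 ≈ 1791.6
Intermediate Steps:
√(3208839 + E(1/(1333 + V(-16, 32)), -448)) = √(3208839 + (933 - 1/(1333 + (27 - 1*32)))) = √(3208839 + (933 - 1/(1333 + (27 - 32)))) = √(3208839 + (933 - 1/(1333 - 5))) = √(3208839 + (933 - 1/1328)) = √(3208839 + 1239023/1328) = √(4262577215/1328) = √353793908845/332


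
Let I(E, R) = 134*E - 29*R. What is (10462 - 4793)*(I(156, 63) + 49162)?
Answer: 386846891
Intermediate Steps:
I(E, R) = -29*R + 134*E
(10462 - 4793)*(I(156, 63) + 49162) = (10462 - 4793)*((-29*63 + 134*156) + 49162) = 5669*((-1827 + 20904) + 49162) = 5669*(19077 + 49162) = 5669*68239 = 386846891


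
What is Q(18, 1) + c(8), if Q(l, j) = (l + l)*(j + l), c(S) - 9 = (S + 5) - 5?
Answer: 701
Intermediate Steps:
c(S) = 9 + S (c(S) = 9 + ((S + 5) - 5) = 9 + ((5 + S) - 5) = 9 + S)
Q(l, j) = 2*l*(j + l) (Q(l, j) = (2*l)*(j + l) = 2*l*(j + l))
Q(18, 1) + c(8) = 2*18*(1 + 18) + (9 + 8) = 2*18*19 + 17 = 684 + 17 = 701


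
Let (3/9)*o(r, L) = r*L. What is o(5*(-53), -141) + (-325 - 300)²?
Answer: 502720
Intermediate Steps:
o(r, L) = 3*L*r (o(r, L) = 3*(r*L) = 3*(L*r) = 3*L*r)
o(5*(-53), -141) + (-325 - 300)² = 3*(-141)*(5*(-53)) + (-325 - 300)² = 3*(-141)*(-265) + (-625)² = 112095 + 390625 = 502720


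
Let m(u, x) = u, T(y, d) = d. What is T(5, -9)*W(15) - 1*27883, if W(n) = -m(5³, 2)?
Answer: -26758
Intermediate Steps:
W(n) = -125 (W(n) = -1*5³ = -1*125 = -125)
T(5, -9)*W(15) - 1*27883 = -9*(-125) - 1*27883 = 1125 - 27883 = -26758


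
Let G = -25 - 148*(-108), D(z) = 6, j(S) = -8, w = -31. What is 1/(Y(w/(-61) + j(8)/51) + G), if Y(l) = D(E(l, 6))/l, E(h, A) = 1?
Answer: 1093/17461853 ≈ 6.2594e-5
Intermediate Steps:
Y(l) = 6/l
G = 15959 (G = -25 + 15984 = 15959)
1/(Y(w/(-61) + j(8)/51) + G) = 1/(6/(-31/(-61) - 8/51) + 15959) = 1/(6/(-31*(-1/61) - 8*1/51) + 15959) = 1/(6/(31/61 - 8/51) + 15959) = 1/(6/(1093/3111) + 15959) = 1/(6*(3111/1093) + 15959) = 1/(18666/1093 + 15959) = 1/(17461853/1093) = 1093/17461853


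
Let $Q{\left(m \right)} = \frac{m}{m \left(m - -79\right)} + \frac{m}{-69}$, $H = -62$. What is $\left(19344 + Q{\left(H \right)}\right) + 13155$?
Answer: $\frac{38122450}{1173} \approx 32500.0$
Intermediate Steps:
$Q{\left(m \right)} = \frac{1}{79 + m} - \frac{m}{69}$ ($Q{\left(m \right)} = \frac{m}{m \left(m + 79\right)} + m \left(- \frac{1}{69}\right) = \frac{m}{m \left(79 + m\right)} - \frac{m}{69} = m \frac{1}{m \left(79 + m\right)} - \frac{m}{69} = \frac{1}{79 + m} - \frac{m}{69}$)
$\left(19344 + Q{\left(H \right)}\right) + 13155 = \left(19344 + \frac{69 - \left(-62\right)^{2} - -4898}{69 \left(79 - 62\right)}\right) + 13155 = \left(19344 + \frac{69 - 3844 + 4898}{69 \cdot 17}\right) + 13155 = \left(19344 + \frac{1}{69} \cdot \frac{1}{17} \left(69 - 3844 + 4898\right)\right) + 13155 = \left(19344 + \frac{1}{69} \cdot \frac{1}{17} \cdot 1123\right) + 13155 = \left(19344 + \frac{1123}{1173}\right) + 13155 = \frac{22691635}{1173} + 13155 = \frac{38122450}{1173}$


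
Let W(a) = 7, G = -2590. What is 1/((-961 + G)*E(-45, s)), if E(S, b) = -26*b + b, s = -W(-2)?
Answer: -1/621425 ≈ -1.6092e-6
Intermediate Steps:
s = -7 (s = -1*7 = -7)
E(S, b) = -25*b
1/((-961 + G)*E(-45, s)) = 1/((-961 - 2590)*((-25*(-7)))) = 1/(-3551*175) = -1/3551*1/175 = -1/621425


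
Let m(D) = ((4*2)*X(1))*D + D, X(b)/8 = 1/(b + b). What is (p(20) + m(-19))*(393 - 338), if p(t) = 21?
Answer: -33330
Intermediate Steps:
X(b) = 4/b (X(b) = 8/(b + b) = 8/((2*b)) = 8*(1/(2*b)) = 4/b)
m(D) = 33*D (m(D) = ((4*2)*(4/1))*D + D = (8*(4*1))*D + D = (8*4)*D + D = 32*D + D = 33*D)
(p(20) + m(-19))*(393 - 338) = (21 + 33*(-19))*(393 - 338) = (21 - 627)*55 = -606*55 = -33330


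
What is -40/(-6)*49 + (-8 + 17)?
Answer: 1007/3 ≈ 335.67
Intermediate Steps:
-40/(-6)*49 + (-8 + 17) = -40*(-1/6)*49 + 9 = (20/3)*49 + 9 = 980/3 + 9 = 1007/3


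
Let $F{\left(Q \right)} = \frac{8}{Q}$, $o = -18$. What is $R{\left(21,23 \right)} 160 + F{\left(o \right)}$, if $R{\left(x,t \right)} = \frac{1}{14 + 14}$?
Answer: $\frac{332}{63} \approx 5.2698$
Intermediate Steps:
$R{\left(x,t \right)} = \frac{1}{28}$
$R{\left(21,23 \right)} 160 + F{\left(o \right)} = \frac{1}{28} \cdot 160 + \frac{8}{-18} = \frac{40}{7} + 8 \left(- \frac{1}{18}\right) = \frac{40}{7} - \frac{4}{9} = \frac{332}{63}$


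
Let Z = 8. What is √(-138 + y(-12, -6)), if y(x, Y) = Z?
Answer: I*√130 ≈ 11.402*I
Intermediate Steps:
y(x, Y) = 8
√(-138 + y(-12, -6)) = √(-138 + 8) = √(-130) = I*√130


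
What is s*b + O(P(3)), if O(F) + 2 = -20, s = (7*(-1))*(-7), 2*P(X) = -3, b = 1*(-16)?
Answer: -806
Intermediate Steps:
b = -16
P(X) = -3/2 (P(X) = (1/2)*(-3) = -3/2)
s = 49 (s = -7*(-7) = 49)
O(F) = -22 (O(F) = -2 - 20 = -22)
s*b + O(P(3)) = 49*(-16) - 22 = -784 - 22 = -806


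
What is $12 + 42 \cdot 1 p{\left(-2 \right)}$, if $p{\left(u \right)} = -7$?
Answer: $-282$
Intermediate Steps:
$12 + 42 \cdot 1 p{\left(-2 \right)} = 12 + 42 \cdot 1 \left(-7\right) = 12 + 42 \left(-7\right) = 12 - 294 = -282$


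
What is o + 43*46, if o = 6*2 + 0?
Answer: 1990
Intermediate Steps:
o = 12 (o = 12 + 0 = 12)
o + 43*46 = 12 + 43*46 = 12 + 1978 = 1990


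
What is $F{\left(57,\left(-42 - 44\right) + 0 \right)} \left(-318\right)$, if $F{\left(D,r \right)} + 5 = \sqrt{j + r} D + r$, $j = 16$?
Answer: $28938 - 18126 i \sqrt{70} \approx 28938.0 - 1.5165 \cdot 10^{5} i$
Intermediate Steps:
$F{\left(D,r \right)} = -5 + r + D \sqrt{16 + r}$ ($F{\left(D,r \right)} = -5 + \left(\sqrt{16 + r} D + r\right) = -5 + \left(D \sqrt{16 + r} + r\right) = -5 + \left(r + D \sqrt{16 + r}\right) = -5 + r + D \sqrt{16 + r}$)
$F{\left(57,\left(-42 - 44\right) + 0 \right)} \left(-318\right) = \left(-5 + \left(\left(-42 - 44\right) + 0\right) + 57 \sqrt{16 + \left(\left(-42 - 44\right) + 0\right)}\right) \left(-318\right) = \left(-5 + \left(-86 + 0\right) + 57 \sqrt{16 + \left(-86 + 0\right)}\right) \left(-318\right) = \left(-5 - 86 + 57 \sqrt{16 - 86}\right) \left(-318\right) = \left(-5 - 86 + 57 \sqrt{-70}\right) \left(-318\right) = \left(-5 - 86 + 57 i \sqrt{70}\right) \left(-318\right) = \left(-91 + 57 i \sqrt{70}\right) \left(-318\right) = 28938 - 18126 i \sqrt{70}$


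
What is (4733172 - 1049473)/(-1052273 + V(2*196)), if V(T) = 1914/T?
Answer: -722005004/206244551 ≈ -3.5007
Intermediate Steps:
(4733172 - 1049473)/(-1052273 + V(2*196)) = (4733172 - 1049473)/(-1052273 + 1914/((2*196))) = 3683699/(-1052273 + 1914/392) = 3683699/(-1052273 + 1914*(1/392)) = 3683699/(-1052273 + 957/196) = 3683699/(-206244551/196) = 3683699*(-196/206244551) = -722005004/206244551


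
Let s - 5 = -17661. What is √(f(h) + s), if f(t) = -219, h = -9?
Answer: 5*I*√715 ≈ 133.7*I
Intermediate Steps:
s = -17656 (s = 5 - 17661 = -17656)
√(f(h) + s) = √(-219 - 17656) = √(-17875) = 5*I*√715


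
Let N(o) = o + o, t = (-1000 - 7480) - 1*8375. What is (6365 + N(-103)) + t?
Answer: -10696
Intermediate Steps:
t = -16855 (t = -8480 - 8375 = -16855)
N(o) = 2*o
(6365 + N(-103)) + t = (6365 + 2*(-103)) - 16855 = (6365 - 206) - 16855 = 6159 - 16855 = -10696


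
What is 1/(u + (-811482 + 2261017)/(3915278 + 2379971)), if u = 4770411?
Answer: 6295249/30030926526874 ≈ 2.0963e-7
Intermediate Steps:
1/(u + (-811482 + 2261017)/(3915278 + 2379971)) = 1/(4770411 + (-811482 + 2261017)/(3915278 + 2379971)) = 1/(4770411 + 1449535/6295249) = 1/(30030926526874/6295249) = 6295249/30030926526874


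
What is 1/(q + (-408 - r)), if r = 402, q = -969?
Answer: -1/1779 ≈ -0.00056211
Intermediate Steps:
1/(q + (-408 - r)) = 1/(-969 + (-408 - 1*402)) = 1/(-969 + (-408 - 402)) = 1/(-969 - 810) = 1/(-1779) = -1/1779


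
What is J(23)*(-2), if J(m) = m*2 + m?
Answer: -138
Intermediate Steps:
J(m) = 3*m (J(m) = 2*m + m = 3*m)
J(23)*(-2) = (3*23)*(-2) = 69*(-2) = -138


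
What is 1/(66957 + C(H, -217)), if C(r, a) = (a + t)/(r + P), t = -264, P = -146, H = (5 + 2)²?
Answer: 97/6495310 ≈ 1.4934e-5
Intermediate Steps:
H = 49 (H = 7² = 49)
C(r, a) = (-264 + a)/(-146 + r) (C(r, a) = (a - 264)/(r - 146) = (-264 + a)/(-146 + r))
1/(66957 + C(H, -217)) = 1/(66957 + (-264 - 217)/(-146 + 49)) = 1/(66957 - 481/(-97)) = 1/(66957 - 1/97*(-481)) = 1/(66957 + 481/97) = 1/(6495310/97) = 97/6495310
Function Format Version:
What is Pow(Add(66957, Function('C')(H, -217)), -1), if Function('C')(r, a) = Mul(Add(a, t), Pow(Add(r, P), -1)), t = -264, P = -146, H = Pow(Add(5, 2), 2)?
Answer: Rational(97, 6495310) ≈ 1.4934e-5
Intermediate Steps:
H = 49 (H = Pow(7, 2) = 49)
Function('C')(r, a) = Mul(Pow(Add(-146, r), -1), Add(-264, a)) (Function('C')(r, a) = Mul(Add(a, -264), Pow(Add(r, -146), -1)) = Mul(Add(-264, a), Pow(Add(-146, r), -1)) = Mul(Pow(Add(-146, r), -1), Add(-264, a)))
Pow(Add(66957, Function('C')(H, -217)), -1) = Pow(Add(66957, Mul(Pow(Add(-146, 49), -1), Add(-264, -217))), -1) = Pow(Add(66957, Mul(Pow(-97, -1), -481)), -1) = Pow(Add(66957, Mul(Rational(-1, 97), -481)), -1) = Pow(Add(66957, Rational(481, 97)), -1) = Pow(Rational(6495310, 97), -1) = Rational(97, 6495310)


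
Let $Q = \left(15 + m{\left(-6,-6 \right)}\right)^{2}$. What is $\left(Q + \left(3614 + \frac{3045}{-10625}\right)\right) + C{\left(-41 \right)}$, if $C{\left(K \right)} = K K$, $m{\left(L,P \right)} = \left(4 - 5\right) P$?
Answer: $\frac{12188391}{2125} \approx 5735.7$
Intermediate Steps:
$m{\left(L,P \right)} = - P$
$Q = 441$ ($Q = \left(15 - -6\right)^{2} = \left(15 + 6\right)^{2} = 21^{2} = 441$)
$C{\left(K \right)} = K^{2}$
$\left(Q + \left(3614 + \frac{3045}{-10625}\right)\right) + C{\left(-41 \right)} = \left(441 + \left(3614 + \frac{3045}{-10625}\right)\right) + \left(-41\right)^{2} = \left(441 + \left(3614 + 3045 \left(- \frac{1}{10625}\right)\right)\right) + 1681 = \left(441 + \left(3614 - \frac{609}{2125}\right)\right) + 1681 = \left(441 + \frac{7679141}{2125}\right) + 1681 = \frac{8616266}{2125} + 1681 = \frac{12188391}{2125}$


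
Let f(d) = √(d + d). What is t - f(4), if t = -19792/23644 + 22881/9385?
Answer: 88812611/55474735 - 2*√2 ≈ -1.2275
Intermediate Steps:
f(d) = √2*√d (f(d) = √(2*d) = √2*√d)
t = 88812611/55474735 (t = -19792*1/23644 + 22881*(1/9385) = -4948/5911 + 22881/9385 = 88812611/55474735 ≈ 1.6010)
t - f(4) = 88812611/55474735 - √2*√4 = 88812611/55474735 - √2*2 = 88812611/55474735 - 2*√2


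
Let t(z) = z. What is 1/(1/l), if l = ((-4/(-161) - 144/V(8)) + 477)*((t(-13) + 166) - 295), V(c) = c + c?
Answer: -10699984/161 ≈ -66460.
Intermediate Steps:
V(c) = 2*c
l = -10699984/161 (l = ((-4/(-161) - 144/(2*8)) + 477)*((-13 + 166) - 295) = ((-4*(-1/161) - 144/16) + 477)*(153 - 295) = ((4/161 - 144*1/16) + 477)*(-142) = ((4/161 - 9) + 477)*(-142) = (-1445/161 + 477)*(-142) = (75352/161)*(-142) = -10699984/161 ≈ -66460.)
1/(1/l) = 1/(1/(-10699984/161)) = 1/(-161/10699984) = -10699984/161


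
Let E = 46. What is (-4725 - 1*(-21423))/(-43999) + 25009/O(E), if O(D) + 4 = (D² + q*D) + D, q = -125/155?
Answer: 1435375679/125775924 ≈ 11.412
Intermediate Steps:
q = -25/31 (q = -125*1/155 = -25/31 ≈ -0.80645)
O(D) = -4 + D² + 6*D/31 (O(D) = -4 + ((D² - 25*D/31) + D) = -4 + (D² + 6*D/31) = -4 + D² + 6*D/31)
(-4725 - 1*(-21423))/(-43999) + 25009/O(E) = (-4725 - 1*(-21423))/(-43999) + 25009/(-4 + 46² + (6/31)*46) = (-4725 + 21423)*(-1/43999) + 25009/(-4 + 2116 + 276/31) = 16698*(-1/43999) + 25009/(65748/31) = -726/1913 + 25009*(31/65748) = -726/1913 + 775279/65748 = 1435375679/125775924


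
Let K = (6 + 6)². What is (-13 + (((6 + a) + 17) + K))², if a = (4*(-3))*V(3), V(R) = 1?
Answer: 20164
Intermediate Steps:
a = -12 (a = (4*(-3))*1 = -12*1 = -12)
K = 144 (K = 12² = 144)
(-13 + (((6 + a) + 17) + K))² = (-13 + (((6 - 12) + 17) + 144))² = (-13 + ((-6 + 17) + 144))² = (-13 + (11 + 144))² = (-13 + 155)² = 142² = 20164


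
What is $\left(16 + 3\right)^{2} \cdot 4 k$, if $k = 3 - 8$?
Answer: $-7220$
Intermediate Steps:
$k = -5$
$\left(16 + 3\right)^{2} \cdot 4 k = \left(16 + 3\right)^{2} \cdot 4 \left(-5\right) = 19^{2} \left(-20\right) = 361 \left(-20\right) = -7220$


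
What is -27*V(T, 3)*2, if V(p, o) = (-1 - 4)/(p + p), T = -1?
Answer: -135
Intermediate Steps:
V(p, o) = -5/(2*p) (V(p, o) = -5*1/(2*p) = -5/(2*p))
-27*V(T, 3)*2 = -27*(-5/2/(-1))*2 = -27*(-5/2*(-1))*2 = -135*2/2 = -27*5 = -135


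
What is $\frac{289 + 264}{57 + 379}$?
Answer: $\frac{553}{436} \approx 1.2683$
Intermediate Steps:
$\frac{289 + 264}{57 + 379} = \frac{553}{436}$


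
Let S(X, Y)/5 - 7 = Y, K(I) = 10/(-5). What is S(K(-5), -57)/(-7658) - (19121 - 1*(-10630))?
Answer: -113916454/3829 ≈ -29751.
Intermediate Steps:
K(I) = -2 (K(I) = 10*(-⅕) = -2)
S(X, Y) = 35 + 5*Y
S(K(-5), -57)/(-7658) - (19121 - 1*(-10630)) = (35 + 5*(-57))/(-7658) - (19121 - 1*(-10630)) = (35 - 285)*(-1/7658) - (19121 + 10630) = -250*(-1/7658) - 1*29751 = 125/3829 - 29751 = -113916454/3829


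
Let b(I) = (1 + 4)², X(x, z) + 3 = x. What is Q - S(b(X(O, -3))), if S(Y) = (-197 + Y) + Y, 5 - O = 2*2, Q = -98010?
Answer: -97863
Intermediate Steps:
O = 1 (O = 5 - 2*2 = 5 - 1*4 = 5 - 4 = 1)
X(x, z) = -3 + x
b(I) = 25 (b(I) = 5² = 25)
S(Y) = -197 + 2*Y
Q - S(b(X(O, -3))) = -98010 - (-197 + 2*25) = -98010 - (-197 + 50) = -98010 - 1*(-147) = -98010 + 147 = -97863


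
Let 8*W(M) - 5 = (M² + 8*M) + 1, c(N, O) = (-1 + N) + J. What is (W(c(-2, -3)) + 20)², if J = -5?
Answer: 6889/16 ≈ 430.56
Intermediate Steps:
c(N, O) = -6 + N (c(N, O) = (-1 + N) - 5 = -6 + N)
W(M) = ¾ + M + M²/8 (W(M) = 5/8 + ((M² + 8*M) + 1)/8 = 5/8 + (1 + M² + 8*M)/8 = 5/8 + (⅛ + M + M²/8) = ¾ + M + M²/8)
(W(c(-2, -3)) + 20)² = ((¾ + (-6 - 2) + (-6 - 2)²/8) + 20)² = ((¾ - 8 + (⅛)*(-8)²) + 20)² = ((¾ - 8 + (⅛)*64) + 20)² = ((¾ - 8 + 8) + 20)² = (¾ + 20)² = (83/4)² = 6889/16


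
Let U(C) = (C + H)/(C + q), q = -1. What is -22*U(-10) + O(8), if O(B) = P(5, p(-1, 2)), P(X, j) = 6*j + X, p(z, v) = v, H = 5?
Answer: 7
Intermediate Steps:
P(X, j) = X + 6*j
O(B) = 17 (O(B) = 5 + 6*2 = 5 + 12 = 17)
U(C) = (5 + C)/(-1 + C) (U(C) = (C + 5)/(C - 1) = (5 + C)/(-1 + C))
-22*U(-10) + O(8) = -22*(5 - 10)/(-1 - 10) + 17 = -22*(-5)/(-11) + 17 = -(-2)*(-5) + 17 = -22*5/11 + 17 = -10 + 17 = 7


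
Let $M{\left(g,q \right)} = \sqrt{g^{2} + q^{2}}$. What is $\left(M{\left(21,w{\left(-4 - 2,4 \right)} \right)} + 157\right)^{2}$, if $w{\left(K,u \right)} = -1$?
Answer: $\left(157 + \sqrt{442}\right)^{2} \approx 31692.0$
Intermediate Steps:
$\left(M{\left(21,w{\left(-4 - 2,4 \right)} \right)} + 157\right)^{2} = \left(\sqrt{21^{2} + \left(-1\right)^{2}} + 157\right)^{2} = \left(\sqrt{441 + 1} + 157\right)^{2} = \left(\sqrt{442} + 157\right)^{2} = \left(157 + \sqrt{442}\right)^{2}$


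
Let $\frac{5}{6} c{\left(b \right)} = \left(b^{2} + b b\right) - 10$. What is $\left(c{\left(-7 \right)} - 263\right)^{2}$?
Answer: $\frac{619369}{25} \approx 24775.0$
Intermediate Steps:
$c{\left(b \right)} = -12 + \frac{12 b^{2}}{5}$ ($c{\left(b \right)} = \frac{6 \left(\left(b^{2} + b b\right) - 10\right)}{5} = \frac{6 \left(\left(b^{2} + b^{2}\right) - 10\right)}{5} = \frac{6 \left(2 b^{2} - 10\right)}{5} = \frac{6 \left(-10 + 2 b^{2}\right)}{5} = -12 + \frac{12 b^{2}}{5}$)
$\left(c{\left(-7 \right)} - 263\right)^{2} = \left(\left(-12 + \frac{12 \left(-7\right)^{2}}{5}\right) - 263\right)^{2} = \left(\left(-12 + \frac{12}{5} \cdot 49\right) - 263\right)^{2} = \left(\left(-12 + \frac{588}{5}\right) - 263\right)^{2} = \left(\frac{528}{5} - 263\right)^{2} = \left(- \frac{787}{5}\right)^{2} = \frac{619369}{25}$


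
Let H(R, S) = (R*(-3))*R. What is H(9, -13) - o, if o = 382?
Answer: -625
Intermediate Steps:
H(R, S) = -3*R**2 (H(R, S) = (-3*R)*R = -3*R**2)
H(9, -13) - o = -3*9**2 - 1*382 = -3*81 - 382 = -243 - 382 = -625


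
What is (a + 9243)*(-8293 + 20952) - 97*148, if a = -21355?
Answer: -153340164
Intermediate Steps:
(a + 9243)*(-8293 + 20952) - 97*148 = (-21355 + 9243)*(-8293 + 20952) - 97*148 = -12112*12659 - 1*14356 = -153325808 - 14356 = -153340164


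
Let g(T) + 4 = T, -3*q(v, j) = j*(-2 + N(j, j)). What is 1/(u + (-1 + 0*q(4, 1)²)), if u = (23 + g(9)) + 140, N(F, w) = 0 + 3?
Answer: 1/167 ≈ 0.0059880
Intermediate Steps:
N(F, w) = 3
q(v, j) = -j/3 (q(v, j) = -j*(-2 + 3)/3 = -j/3)
g(T) = -4 + T
u = 168 (u = (23 + (-4 + 9)) + 140 = (23 + 5) + 140 = 28 + 140 = 168)
1/(u + (-1 + 0*q(4, 1)²)) = 1/(168 + (-1 + 0*(-⅓*1)²)) = 1/(168 + (-1 + 0*(-⅓)²)) = 1/(168 + (-1 + 0*(⅑))) = 1/(168 + (-1 + 0)) = 1/(168 - 1) = 1/167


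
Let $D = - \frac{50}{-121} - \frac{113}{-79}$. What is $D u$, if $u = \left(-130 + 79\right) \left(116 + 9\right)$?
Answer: $- \frac{112346625}{9559} \approx -11753.0$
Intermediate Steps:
$D = \frac{17623}{9559}$ ($D = \left(-50\right) \left(- \frac{1}{121}\right) - - \frac{113}{79} = \frac{50}{121} + \frac{113}{79} = \frac{17623}{9559} \approx 1.8436$)
$u = -6375$ ($u = \left(-51\right) 125 = -6375$)
$D u = \frac{17623}{9559} \left(-6375\right) = - \frac{112346625}{9559}$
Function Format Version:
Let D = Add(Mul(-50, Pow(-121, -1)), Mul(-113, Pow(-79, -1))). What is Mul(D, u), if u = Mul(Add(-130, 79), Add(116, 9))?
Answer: Rational(-112346625, 9559) ≈ -11753.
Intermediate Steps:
D = Rational(17623, 9559) (D = Add(Mul(-50, Rational(-1, 121)), Mul(-113, Rational(-1, 79))) = Add(Rational(50, 121), Rational(113, 79)) = Rational(17623, 9559) ≈ 1.8436)
u = -6375 (u = Mul(-51, 125) = -6375)
Mul(D, u) = Mul(Rational(17623, 9559), -6375) = Rational(-112346625, 9559)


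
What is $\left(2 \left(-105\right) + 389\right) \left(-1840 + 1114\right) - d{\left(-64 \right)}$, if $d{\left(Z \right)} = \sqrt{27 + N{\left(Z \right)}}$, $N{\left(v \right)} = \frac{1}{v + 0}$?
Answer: $-129954 - \frac{\sqrt{1727}}{8} \approx -1.2996 \cdot 10^{5}$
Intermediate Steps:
$N{\left(v \right)} = \frac{1}{v}$
$d{\left(Z \right)} = \sqrt{27 + \frac{1}{Z}}$
$\left(2 \left(-105\right) + 389\right) \left(-1840 + 1114\right) - d{\left(-64 \right)} = \left(2 \left(-105\right) + 389\right) \left(-1840 + 1114\right) - \sqrt{27 + \frac{1}{-64}} = \left(-210 + 389\right) \left(-726\right) - \sqrt{27 - \frac{1}{64}} = 179 \left(-726\right) - \sqrt{\frac{1727}{64}} = -129954 - \frac{\sqrt{1727}}{8}$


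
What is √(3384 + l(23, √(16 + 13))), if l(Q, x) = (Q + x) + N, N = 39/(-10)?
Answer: √(340310 + 100*√29)/10 ≈ 58.382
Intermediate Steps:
N = -39/10 (N = 39*(-⅒) = -39/10 ≈ -3.9000)
l(Q, x) = -39/10 + Q + x (l(Q, x) = (Q + x) - 39/10 = -39/10 + Q + x)
√(3384 + l(23, √(16 + 13))) = √(3384 + (-39/10 + 23 + √(16 + 13))) = √(3384 + (-39/10 + 23 + √29)) = √(3384 + (191/10 + √29)) = √(34031/10 + √29)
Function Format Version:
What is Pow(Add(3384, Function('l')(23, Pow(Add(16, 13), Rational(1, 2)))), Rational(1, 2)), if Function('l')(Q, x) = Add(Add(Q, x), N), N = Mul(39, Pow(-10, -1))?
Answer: Mul(Rational(1, 10), Pow(Add(340310, Mul(100, Pow(29, Rational(1, 2)))), Rational(1, 2))) ≈ 58.382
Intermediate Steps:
N = Rational(-39, 10) (N = Mul(39, Rational(-1, 10)) = Rational(-39, 10) ≈ -3.9000)
Function('l')(Q, x) = Add(Rational(-39, 10), Q, x) (Function('l')(Q, x) = Add(Add(Q, x), Rational(-39, 10)) = Add(Rational(-39, 10), Q, x))
Pow(Add(3384, Function('l')(23, Pow(Add(16, 13), Rational(1, 2)))), Rational(1, 2)) = Pow(Add(3384, Add(Rational(-39, 10), 23, Pow(Add(16, 13), Rational(1, 2)))), Rational(1, 2)) = Pow(Add(3384, Add(Rational(-39, 10), 23, Pow(29, Rational(1, 2)))), Rational(1, 2)) = Pow(Add(3384, Add(Rational(191, 10), Pow(29, Rational(1, 2)))), Rational(1, 2)) = Pow(Add(Rational(34031, 10), Pow(29, Rational(1, 2))), Rational(1, 2))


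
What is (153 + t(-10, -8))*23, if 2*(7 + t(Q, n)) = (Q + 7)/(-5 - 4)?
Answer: 20171/6 ≈ 3361.8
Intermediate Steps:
t(Q, n) = -133/18 - Q/18 (t(Q, n) = -7 + ((Q + 7)/(-5 - 4))/2 = -7 + ((7 + Q)/(-9))/2 = -7 + ((7 + Q)*(-1/9))/2 = -7 + (-7/9 - Q/9)/2 = -7 + (-7/18 - Q/18) = -133/18 - Q/18)
(153 + t(-10, -8))*23 = (153 + (-133/18 - 1/18*(-10)))*23 = (153 + (-133/18 + 5/9))*23 = (153 - 41/6)*23 = (877/6)*23 = 20171/6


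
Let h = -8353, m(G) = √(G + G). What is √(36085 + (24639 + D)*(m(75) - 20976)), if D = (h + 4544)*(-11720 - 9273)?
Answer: √(-1677806772491 + 399934880*√6) ≈ 1.2949e+6*I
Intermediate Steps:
m(G) = √2*√G (m(G) = √(2*G) = √2*√G)
D = 79962337 (D = (-8353 + 4544)*(-11720 - 9273) = -3809*(-20993) = 79962337)
√(36085 + (24639 + D)*(m(75) - 20976)) = √(36085 + (24639 + 79962337)*(√2*√75 - 20976)) = √(36085 + 79986976*(√2*(5*√3) - 20976)) = √(36085 + 79986976*(5*√6 - 20976)) = √(36085 + 79986976*(-20976 + 5*√6)) = √(36085 + (-1677806808576 + 399934880*√6)) = √(-1677806772491 + 399934880*√6)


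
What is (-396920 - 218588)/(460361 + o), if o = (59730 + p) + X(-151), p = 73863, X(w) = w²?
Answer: -615508/616755 ≈ -0.99798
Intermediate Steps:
o = 156394 (o = (59730 + 73863) + (-151)² = 133593 + 22801 = 156394)
(-396920 - 218588)/(460361 + o) = (-396920 - 218588)/(460361 + 156394) = -615508/616755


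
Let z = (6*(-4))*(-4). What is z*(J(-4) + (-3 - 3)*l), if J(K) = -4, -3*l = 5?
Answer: 576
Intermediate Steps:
l = -5/3 (l = -⅓*5 = -5/3 ≈ -1.6667)
z = 96 (z = -24*(-4) = 96)
z*(J(-4) + (-3 - 3)*l) = 96*(-4 + (-3 - 3)*(-5/3)) = 96*(-4 - 6*(-5/3)) = 96*(-4 + 10) = 96*6 = 576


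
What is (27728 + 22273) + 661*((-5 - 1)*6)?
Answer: 26205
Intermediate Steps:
(27728 + 22273) + 661*((-5 - 1)*6) = 50001 + 661*(-6*6) = 50001 + 661*(-36) = 50001 - 23796 = 26205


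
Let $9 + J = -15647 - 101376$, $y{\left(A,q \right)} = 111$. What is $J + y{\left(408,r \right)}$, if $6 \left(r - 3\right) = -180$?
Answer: $-116921$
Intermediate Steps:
$r = -27$ ($r = 3 + \frac{1}{6} \left(-180\right) = 3 - 30 = -27$)
$J = -117032$ ($J = -9 - 117023 = -117032$)
$J + y{\left(408,r \right)} = -117032 + 111 = -116921$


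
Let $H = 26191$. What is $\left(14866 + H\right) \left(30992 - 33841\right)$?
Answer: $-116971393$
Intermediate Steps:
$\left(14866 + H\right) \left(30992 - 33841\right) = \left(14866 + 26191\right) \left(30992 - 33841\right) = 41057 \left(-2849\right) = -116971393$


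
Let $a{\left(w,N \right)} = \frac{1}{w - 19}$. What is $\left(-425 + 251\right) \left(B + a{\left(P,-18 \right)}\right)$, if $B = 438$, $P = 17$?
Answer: $-76125$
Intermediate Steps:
$a{\left(w,N \right)} = \frac{1}{-19 + w}$
$\left(-425 + 251\right) \left(B + a{\left(P,-18 \right)}\right) = \left(-425 + 251\right) \left(438 + \frac{1}{-19 + 17}\right) = - 174 \left(438 + \frac{1}{-2}\right) = - 174 \left(438 - \frac{1}{2}\right) = \left(-174\right) \frac{875}{2} = -76125$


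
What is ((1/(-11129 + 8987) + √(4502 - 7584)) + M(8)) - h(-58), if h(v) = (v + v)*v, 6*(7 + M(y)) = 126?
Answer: -14381389/2142 + I*√3082 ≈ -6714.0 + 55.516*I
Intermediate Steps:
M(y) = 14 (M(y) = -7 + (⅙)*126 = -7 + 21 = 14)
h(v) = 2*v² (h(v) = (2*v)*v = 2*v²)
((1/(-11129 + 8987) + √(4502 - 7584)) + M(8)) - h(-58) = ((1/(-11129 + 8987) + √(4502 - 7584)) + 14) - 2*(-58)² = ((1/(-2142) + √(-3082)) + 14) - 2*3364 = ((-1/2142 + I*√3082) + 14) - 1*6728 = (29987/2142 + I*√3082) - 6728 = -14381389/2142 + I*√3082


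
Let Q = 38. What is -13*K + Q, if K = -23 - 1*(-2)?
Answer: 311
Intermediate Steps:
K = -21 (K = -23 + 2 = -21)
-13*K + Q = -13*(-21) + 38 = 273 + 38 = 311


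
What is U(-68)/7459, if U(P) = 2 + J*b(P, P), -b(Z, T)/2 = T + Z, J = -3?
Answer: -814/7459 ≈ -0.10913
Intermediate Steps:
b(Z, T) = -2*T - 2*Z (b(Z, T) = -2*(T + Z) = -2*T - 2*Z)
U(P) = 2 + 12*P (U(P) = 2 - 3*(-2*P - 2*P) = 2 - (-12)*P = 2 + 12*P)
U(-68)/7459 = (2 + 12*(-68))/7459 = (2 - 816)*(1/7459) = -814*1/7459 = -814/7459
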